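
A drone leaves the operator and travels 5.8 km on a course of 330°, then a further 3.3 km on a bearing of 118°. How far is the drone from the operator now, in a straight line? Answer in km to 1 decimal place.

Leg 1 (330°, 5.8 km): east 5.8 sin 330° = -2.90, north 5.8 cos 330° = 5.02
Leg 2 (118°, 3.3 km): east 3.3 sin 118° = 2.91, north 3.3 cos 118° = -1.55
Net: 0.01 east, 3.47 north. Distance = √((0.01)² + (3.47)²) = 3.474 km.

3.5 km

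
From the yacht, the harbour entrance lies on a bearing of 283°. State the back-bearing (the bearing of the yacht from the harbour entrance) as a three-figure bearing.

103°

Back-bearing = 283° − 180° = 103°.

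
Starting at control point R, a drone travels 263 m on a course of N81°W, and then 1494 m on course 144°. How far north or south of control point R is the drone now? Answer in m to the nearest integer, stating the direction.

1168 m south

Leg 1 (N81°W, 263 m): east 263 sin 279° = -259.76, north 263 cos 279° = 41.14
Leg 2 (144°, 1494 m): east 1494 sin 144° = 878.15, north 1494 cos 144° = -1208.67
Net north component: -1167.53 m.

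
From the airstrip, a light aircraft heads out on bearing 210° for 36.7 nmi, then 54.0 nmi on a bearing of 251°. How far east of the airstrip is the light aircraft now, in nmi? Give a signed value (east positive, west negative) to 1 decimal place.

Leg 1 (210°, 36.7 nmi): east 36.7 sin 210° = -18.35, north 36.7 cos 210° = -31.78
Leg 2 (251°, 54.0 nmi): east 54.0 sin 251° = -51.06, north 54.0 cos 251° = -17.58
Net east component: -69.41 nmi.

-69.4 nmi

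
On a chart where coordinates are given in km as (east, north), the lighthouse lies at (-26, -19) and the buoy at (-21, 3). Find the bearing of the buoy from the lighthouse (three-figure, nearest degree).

Δeast = -21 − -26 = 5.00; Δnorth = 3 − -19 = 22.00.
Bearing = atan2(Δeast, Δnorth) mod 360° = 12.80° ≈ 013°.

013°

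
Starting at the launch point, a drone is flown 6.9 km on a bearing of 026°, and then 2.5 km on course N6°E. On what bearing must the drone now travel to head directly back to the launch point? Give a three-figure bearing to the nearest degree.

201°

Leg 1 (026°, 6.9 km): east 6.9 sin 26° = 3.02, north 6.9 cos 26° = 6.20
Leg 2 (N6°E, 2.5 km): east 2.5 sin 6° = 0.26, north 2.5 cos 6° = 2.49
Net displacement: 3.29 east, 8.69 north. Direction back to start is (-3.29, -8.69): bearing = atan2(-3.29, -8.69) mod 360° = 200.72° ≈ 201°.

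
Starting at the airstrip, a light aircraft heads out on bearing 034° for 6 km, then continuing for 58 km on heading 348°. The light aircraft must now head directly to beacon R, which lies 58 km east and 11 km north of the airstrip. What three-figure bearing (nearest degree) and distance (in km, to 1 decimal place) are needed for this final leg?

Leg 1 (034°, 6 km): east 6 sin 34° = 3.36, north 6 cos 34° = 4.97
Leg 2 (348°, 58 km): east 58 sin 348° = -12.06, north 58 cos 348° = 56.73
Current position: (-8.70, 61.71). Target: (58, 11). Remaining: Δeast = 66.70, Δnorth = -50.71.
Bearing = atan2(66.70, -50.71) mod 360° = 127.24°; distance = √((66.70)² + (-50.71)²) = 83.789 km.

127°, 83.8 km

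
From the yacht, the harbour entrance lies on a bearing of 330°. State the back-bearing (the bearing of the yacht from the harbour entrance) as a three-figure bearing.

Back-bearing = 330° − 180° = 150°.

150°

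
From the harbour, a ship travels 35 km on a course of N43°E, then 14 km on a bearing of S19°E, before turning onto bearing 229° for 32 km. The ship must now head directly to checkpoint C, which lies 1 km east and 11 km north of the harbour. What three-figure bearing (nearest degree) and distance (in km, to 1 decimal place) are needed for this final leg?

Leg 1 (N43°E, 35 km): east 35 sin 43° = 23.87, north 35 cos 43° = 25.60
Leg 2 (S19°E, 14 km): east 14 sin 161° = 4.56, north 14 cos 161° = -13.24
Leg 3 (229°, 32 km): east 32 sin 229° = -24.15, north 32 cos 229° = -20.99
Current position: (4.28, -8.63). Target: (1, 11). Remaining: Δeast = -3.28, Δnorth = 19.63.
Bearing = atan2(-3.28, 19.63) mod 360° = 350.52°; distance = √((-3.28)² + (19.63)²) = 19.905 km.

351°, 19.9 km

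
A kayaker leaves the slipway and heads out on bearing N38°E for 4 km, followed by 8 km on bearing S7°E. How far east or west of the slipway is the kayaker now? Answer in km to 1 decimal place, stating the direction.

3.4 km east

Leg 1 (N38°E, 4 km): east 4 sin 38° = 2.46, north 4 cos 38° = 3.15
Leg 2 (S7°E, 8 km): east 8 sin 173° = 0.97, north 8 cos 173° = -7.94
Net east component: 3.44 km.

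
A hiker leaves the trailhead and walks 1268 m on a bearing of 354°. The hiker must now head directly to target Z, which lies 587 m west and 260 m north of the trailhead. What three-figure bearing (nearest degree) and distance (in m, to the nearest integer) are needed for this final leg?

204°, 1099 m

Leg 1 (354°, 1268 m): east 1268 sin 354° = -132.54, north 1268 cos 354° = 1261.05
Current position: (-132.54, 1261.05). Target: (-587, 260). Remaining: Δeast = -454.46, Δnorth = -1001.05.
Bearing = atan2(-454.46, -1001.05) mod 360° = 204.42°; distance = √((-454.46)² + (-1001.05)²) = 1099.382 m.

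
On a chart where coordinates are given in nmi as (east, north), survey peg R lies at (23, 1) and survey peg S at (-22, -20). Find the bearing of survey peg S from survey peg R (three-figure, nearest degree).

Δeast = -22 − 23 = -45.00; Δnorth = -20 − 1 = -21.00.
Bearing = atan2(Δeast, Δnorth) mod 360° = 244.98° ≈ 245°.

245°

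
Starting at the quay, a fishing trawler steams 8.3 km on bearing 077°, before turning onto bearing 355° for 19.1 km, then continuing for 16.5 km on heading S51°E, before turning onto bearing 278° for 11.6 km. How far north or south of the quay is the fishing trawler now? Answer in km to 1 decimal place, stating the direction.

Leg 1 (077°, 8.3 km): east 8.3 sin 77° = 8.09, north 8.3 cos 77° = 1.87
Leg 2 (355°, 19.1 km): east 19.1 sin 355° = -1.66, north 19.1 cos 355° = 19.03
Leg 3 (S51°E, 16.5 km): east 16.5 sin 129° = 12.82, north 16.5 cos 129° = -10.38
Leg 4 (278°, 11.6 km): east 11.6 sin 278° = -11.49, north 11.6 cos 278° = 1.61
Net north component: 12.13 km.

12.1 km north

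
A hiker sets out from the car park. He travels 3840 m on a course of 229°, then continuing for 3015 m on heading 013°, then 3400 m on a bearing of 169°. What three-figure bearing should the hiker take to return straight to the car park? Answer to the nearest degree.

Leg 1 (229°, 3840 m): east 3840 sin 229° = -2898.08, north 3840 cos 229° = -2519.27
Leg 2 (013°, 3015 m): east 3015 sin 13° = 678.23, north 3015 cos 13° = 2937.73
Leg 3 (169°, 3400 m): east 3400 sin 169° = 648.75, north 3400 cos 169° = -3337.53
Net displacement: -1571.11 east, -2919.07 north. Direction back to start is (1571.11, 2919.07): bearing = atan2(1571.11, 2919.07) mod 360° = 28.29° ≈ 028°.

028°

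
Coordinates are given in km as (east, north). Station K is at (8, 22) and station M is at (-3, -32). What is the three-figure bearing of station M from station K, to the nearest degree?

Δeast = -3 − 8 = -11.00; Δnorth = -32 − 22 = -54.00.
Bearing = atan2(Δeast, Δnorth) mod 360° = 191.51° ≈ 192°.

192°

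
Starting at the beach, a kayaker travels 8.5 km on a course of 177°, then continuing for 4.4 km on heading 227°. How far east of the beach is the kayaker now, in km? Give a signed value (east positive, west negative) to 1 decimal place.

Leg 1 (177°, 8.5 km): east 8.5 sin 177° = 0.44, north 8.5 cos 177° = -8.49
Leg 2 (227°, 4.4 km): east 4.4 sin 227° = -3.22, north 4.4 cos 227° = -3.00
Net east component: -2.77 km.

-2.8 km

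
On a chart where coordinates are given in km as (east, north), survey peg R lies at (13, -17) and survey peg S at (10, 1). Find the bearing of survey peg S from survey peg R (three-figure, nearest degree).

Δeast = 10 − 13 = -3.00; Δnorth = 1 − -17 = 18.00.
Bearing = atan2(Δeast, Δnorth) mod 360° = 350.54° ≈ 351°.

351°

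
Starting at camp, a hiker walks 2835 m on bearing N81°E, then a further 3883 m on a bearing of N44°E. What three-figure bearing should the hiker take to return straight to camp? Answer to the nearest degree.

Leg 1 (N81°E, 2835 m): east 2835 sin 81° = 2800.10, north 2835 cos 81° = 443.49
Leg 2 (N44°E, 3883 m): east 3883 sin 44° = 2697.36, north 3883 cos 44° = 2793.20
Net displacement: 5497.45 east, 3236.69 north. Direction back to start is (-5497.45, -3236.69): bearing = atan2(-5497.45, -3236.69) mod 360° = 239.51° ≈ 240°.

240°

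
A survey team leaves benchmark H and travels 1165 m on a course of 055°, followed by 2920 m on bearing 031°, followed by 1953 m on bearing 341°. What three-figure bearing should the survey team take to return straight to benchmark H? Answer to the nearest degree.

Leg 1 (055°, 1165 m): east 1165 sin 55° = 954.31, north 1165 cos 55° = 668.22
Leg 2 (031°, 2920 m): east 2920 sin 31° = 1503.91, north 2920 cos 31° = 2502.93
Leg 3 (341°, 1953 m): east 1953 sin 341° = -635.83, north 1953 cos 341° = 1846.60
Net displacement: 1822.39 east, 5017.74 north. Direction back to start is (-1822.39, -5017.74): bearing = atan2(-1822.39, -5017.74) mod 360° = 199.96° ≈ 200°.

200°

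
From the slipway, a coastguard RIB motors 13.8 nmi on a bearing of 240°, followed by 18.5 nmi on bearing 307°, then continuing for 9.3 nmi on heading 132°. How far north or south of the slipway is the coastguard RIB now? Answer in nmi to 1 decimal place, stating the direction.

2.0 nmi south

Leg 1 (240°, 13.8 nmi): east 13.8 sin 240° = -11.95, north 13.8 cos 240° = -6.90
Leg 2 (307°, 18.5 nmi): east 18.5 sin 307° = -14.77, north 18.5 cos 307° = 11.13
Leg 3 (132°, 9.3 nmi): east 9.3 sin 132° = 6.91, north 9.3 cos 132° = -6.22
Net north component: -1.99 nmi.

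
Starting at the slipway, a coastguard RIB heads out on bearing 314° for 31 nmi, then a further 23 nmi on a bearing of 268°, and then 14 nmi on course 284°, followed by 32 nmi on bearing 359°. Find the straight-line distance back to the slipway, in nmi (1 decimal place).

Leg 1 (314°, 31 nmi): east 31 sin 314° = -22.30, north 31 cos 314° = 21.53
Leg 2 (268°, 23 nmi): east 23 sin 268° = -22.99, north 23 cos 268° = -0.80
Leg 3 (284°, 14 nmi): east 14 sin 284° = -13.58, north 14 cos 284° = 3.39
Leg 4 (359°, 32 nmi): east 32 sin 359° = -0.56, north 32 cos 359° = 32.00
Net: -59.43 east, 56.11 north. Distance = √((-59.43)² + (56.11)²) = 81.734 nmi.

81.7 nmi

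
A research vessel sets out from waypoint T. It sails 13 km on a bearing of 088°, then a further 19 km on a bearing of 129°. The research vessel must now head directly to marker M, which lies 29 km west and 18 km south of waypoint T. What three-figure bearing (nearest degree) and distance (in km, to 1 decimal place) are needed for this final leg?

263°, 57.1 km

Leg 1 (088°, 13 km): east 13 sin 88° = 12.99, north 13 cos 88° = 0.45
Leg 2 (129°, 19 km): east 19 sin 129° = 14.77, north 19 cos 129° = -11.96
Current position: (27.76, -11.50). Target: (-29, -18). Remaining: Δeast = -56.76, Δnorth = -6.50.
Bearing = atan2(-56.76, -6.50) mod 360° = 263.47°; distance = √((-56.76)² + (-6.50)²) = 57.128 km.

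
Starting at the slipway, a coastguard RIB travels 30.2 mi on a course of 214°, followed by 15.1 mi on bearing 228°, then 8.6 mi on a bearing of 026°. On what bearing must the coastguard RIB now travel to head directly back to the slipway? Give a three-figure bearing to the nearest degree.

042°

Leg 1 (214°, 30.2 mi): east 30.2 sin 214° = -16.89, north 30.2 cos 214° = -25.04
Leg 2 (228°, 15.1 mi): east 15.1 sin 228° = -11.22, north 15.1 cos 228° = -10.10
Leg 3 (026°, 8.6 mi): east 8.6 sin 26° = 3.77, north 8.6 cos 26° = 7.73
Net displacement: -24.34 east, -27.41 north. Direction back to start is (24.34, 27.41): bearing = atan2(24.34, 27.41) mod 360° = 41.60° ≈ 042°.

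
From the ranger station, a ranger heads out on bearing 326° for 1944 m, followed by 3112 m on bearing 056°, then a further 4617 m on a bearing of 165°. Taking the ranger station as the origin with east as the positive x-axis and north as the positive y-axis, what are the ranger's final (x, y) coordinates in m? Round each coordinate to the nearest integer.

Leg 1 (326°, 1944 m): east 1944 sin 326° = -1087.07, north 1944 cos 326° = 1611.65
Leg 2 (056°, 3112 m): east 3112 sin 56° = 2579.96, north 3112 cos 56° = 1740.21
Leg 3 (165°, 4617 m): east 4617 sin 165° = 1194.97, north 4617 cos 165° = -4459.68
Summing: 2687.86 m east, -1107.82 m north → (2688, -1108).

(2688, -1108)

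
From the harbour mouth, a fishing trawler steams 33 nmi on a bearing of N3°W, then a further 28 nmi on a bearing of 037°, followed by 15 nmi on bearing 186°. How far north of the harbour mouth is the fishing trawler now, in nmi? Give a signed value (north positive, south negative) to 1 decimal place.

40.4 nmi

Leg 1 (N3°W, 33 nmi): east 33 sin 357° = -1.73, north 33 cos 357° = 32.95
Leg 2 (037°, 28 nmi): east 28 sin 37° = 16.85, north 28 cos 37° = 22.36
Leg 3 (186°, 15 nmi): east 15 sin 186° = -1.57, north 15 cos 186° = -14.92
Net north component: 40.40 nmi.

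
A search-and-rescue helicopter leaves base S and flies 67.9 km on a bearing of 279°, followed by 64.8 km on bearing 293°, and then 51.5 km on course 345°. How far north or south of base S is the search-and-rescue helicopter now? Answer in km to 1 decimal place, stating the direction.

85.7 km north

Leg 1 (279°, 67.9 km): east 67.9 sin 279° = -67.06, north 67.9 cos 279° = 10.62
Leg 2 (293°, 64.8 km): east 64.8 sin 293° = -59.65, north 64.8 cos 293° = 25.32
Leg 3 (345°, 51.5 km): east 51.5 sin 345° = -13.33, north 51.5 cos 345° = 49.75
Net north component: 85.69 km.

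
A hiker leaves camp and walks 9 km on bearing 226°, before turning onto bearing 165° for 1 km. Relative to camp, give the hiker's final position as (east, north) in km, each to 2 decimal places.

(-6.22, -7.22)

Leg 1 (226°, 9 km): east 9 sin 226° = -6.47, north 9 cos 226° = -6.25
Leg 2 (165°, 1 km): east 1 sin 165° = 0.26, north 1 cos 165° = -0.97
Summing: -6.22 km east, -7.22 km north → (-6.22, -7.22).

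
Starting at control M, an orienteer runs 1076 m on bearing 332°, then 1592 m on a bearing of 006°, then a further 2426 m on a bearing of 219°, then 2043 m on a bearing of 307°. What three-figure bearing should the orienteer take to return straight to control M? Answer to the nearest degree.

Leg 1 (332°, 1076 m): east 1076 sin 332° = -505.15, north 1076 cos 332° = 950.05
Leg 2 (006°, 1592 m): east 1592 sin 6° = 166.41, north 1592 cos 6° = 1583.28
Leg 3 (219°, 2426 m): east 2426 sin 219° = -1526.73, north 2426 cos 219° = -1885.36
Leg 4 (307°, 2043 m): east 2043 sin 307° = -1631.61, north 2043 cos 307° = 1229.51
Net displacement: -3497.09 east, 1877.48 north. Direction back to start is (3497.09, -1877.48): bearing = atan2(3497.09, -1877.48) mod 360° = 118.23° ≈ 118°.

118°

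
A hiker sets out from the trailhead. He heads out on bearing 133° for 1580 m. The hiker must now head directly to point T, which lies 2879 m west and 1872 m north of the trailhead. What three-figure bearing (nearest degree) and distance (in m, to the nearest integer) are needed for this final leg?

306°, 4998 m

Leg 1 (133°, 1580 m): east 1580 sin 133° = 1155.54, north 1580 cos 133° = -1077.56
Current position: (1155.54, -1077.56). Target: (-2879, 1872). Remaining: Δeast = -4034.54, Δnorth = 2949.56.
Bearing = atan2(-4034.54, 2949.56) mod 360° = 306.17°; distance = √((-4034.54)² + (2949.56)²) = 4997.739 m.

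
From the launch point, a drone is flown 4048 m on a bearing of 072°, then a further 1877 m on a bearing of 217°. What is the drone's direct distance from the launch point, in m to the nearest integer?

2732 m

Leg 1 (072°, 4048 m): east 4048 sin 72° = 3849.88, north 4048 cos 72° = 1250.90
Leg 2 (217°, 1877 m): east 1877 sin 217° = -1129.61, north 1877 cos 217° = -1499.04
Net: 2720.27 east, -248.14 north. Distance = √((2720.27)² + (-248.14)²) = 2731.564 m.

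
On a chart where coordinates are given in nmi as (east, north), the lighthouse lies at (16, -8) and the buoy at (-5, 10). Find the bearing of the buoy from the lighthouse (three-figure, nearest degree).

Δeast = -5 − 16 = -21.00; Δnorth = 10 − -8 = 18.00.
Bearing = atan2(Δeast, Δnorth) mod 360° = 310.60° ≈ 311°.

311°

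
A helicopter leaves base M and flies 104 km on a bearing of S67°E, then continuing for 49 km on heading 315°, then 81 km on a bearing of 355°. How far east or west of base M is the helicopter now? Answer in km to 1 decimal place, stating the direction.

Leg 1 (S67°E, 104 km): east 104 sin 113° = 95.73, north 104 cos 113° = -40.64
Leg 2 (315°, 49 km): east 49 sin 315° = -34.65, north 49 cos 315° = 34.65
Leg 3 (355°, 81 km): east 81 sin 355° = -7.06, north 81 cos 355° = 80.69
Net east component: 54.02 km.

54.0 km east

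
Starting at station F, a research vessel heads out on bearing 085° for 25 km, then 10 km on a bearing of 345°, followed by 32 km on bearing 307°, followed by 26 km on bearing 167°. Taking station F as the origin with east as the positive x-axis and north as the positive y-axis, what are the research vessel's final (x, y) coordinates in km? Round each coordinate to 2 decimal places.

(2.61, 5.76)

Leg 1 (085°, 25 km): east 25 sin 85° = 24.90, north 25 cos 85° = 2.18
Leg 2 (345°, 10 km): east 10 sin 345° = -2.59, north 10 cos 345° = 9.66
Leg 3 (307°, 32 km): east 32 sin 307° = -25.56, north 32 cos 307° = 19.26
Leg 4 (167°, 26 km): east 26 sin 167° = 5.85, north 26 cos 167° = -25.33
Summing: 2.61 km east, 5.76 km north → (2.61, 5.76).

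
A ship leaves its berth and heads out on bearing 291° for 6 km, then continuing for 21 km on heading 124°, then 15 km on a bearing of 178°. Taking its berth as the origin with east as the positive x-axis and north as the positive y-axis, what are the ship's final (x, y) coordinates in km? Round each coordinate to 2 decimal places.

Leg 1 (291°, 6 km): east 6 sin 291° = -5.60, north 6 cos 291° = 2.15
Leg 2 (124°, 21 km): east 21 sin 124° = 17.41, north 21 cos 124° = -11.74
Leg 3 (178°, 15 km): east 15 sin 178° = 0.52, north 15 cos 178° = -14.99
Summing: 12.33 km east, -24.58 km north → (12.33, -24.58).

(12.33, -24.58)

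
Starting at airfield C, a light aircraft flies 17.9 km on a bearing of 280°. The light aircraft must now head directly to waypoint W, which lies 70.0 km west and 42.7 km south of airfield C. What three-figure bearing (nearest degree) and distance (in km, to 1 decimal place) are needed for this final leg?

229°, 69.6 km

Leg 1 (280°, 17.9 km): east 17.9 sin 280° = -17.63, north 17.9 cos 280° = 3.11
Current position: (-17.63, 3.11). Target: (-70.0, -42.7). Remaining: Δeast = -52.37, Δnorth = -45.81.
Bearing = atan2(-52.37, -45.81) mod 360° = 228.82°; distance = √((-52.37)² + (-45.81)²) = 69.579 km.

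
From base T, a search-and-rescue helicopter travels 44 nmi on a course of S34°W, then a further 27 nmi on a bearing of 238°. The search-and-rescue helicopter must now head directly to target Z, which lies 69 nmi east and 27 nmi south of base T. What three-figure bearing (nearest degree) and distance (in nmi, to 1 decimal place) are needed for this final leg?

Leg 1 (S34°W, 44 nmi): east 44 sin 214° = -24.60, north 44 cos 214° = -36.48
Leg 2 (238°, 27 nmi): east 27 sin 238° = -22.90, north 27 cos 238° = -14.31
Current position: (-47.50, -50.79). Target: (69, -27). Remaining: Δeast = 116.50, Δnorth = 23.79.
Bearing = atan2(116.50, 23.79) mod 360° = 78.46°; distance = √((116.50)² + (23.79)²) = 118.905 nmi.

078°, 118.9 nmi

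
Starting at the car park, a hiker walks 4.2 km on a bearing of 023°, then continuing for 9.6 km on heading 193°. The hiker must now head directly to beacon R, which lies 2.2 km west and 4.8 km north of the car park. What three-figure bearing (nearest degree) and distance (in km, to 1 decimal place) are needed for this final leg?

351°, 10.4 km

Leg 1 (023°, 4.2 km): east 4.2 sin 23° = 1.64, north 4.2 cos 23° = 3.87
Leg 2 (193°, 9.6 km): east 9.6 sin 193° = -2.16, north 9.6 cos 193° = -9.35
Current position: (-0.52, -5.49). Target: (-2.2, 4.8). Remaining: Δeast = -1.68, Δnorth = 10.29.
Bearing = atan2(-1.68, 10.29) mod 360° = 350.72°; distance = √((-1.68)² + (10.29)²) = 10.424 km.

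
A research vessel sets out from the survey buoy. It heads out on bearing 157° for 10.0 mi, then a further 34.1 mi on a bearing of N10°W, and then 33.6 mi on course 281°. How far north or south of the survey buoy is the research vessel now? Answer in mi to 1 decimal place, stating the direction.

Leg 1 (157°, 10.0 mi): east 10.0 sin 157° = 3.91, north 10.0 cos 157° = -9.21
Leg 2 (N10°W, 34.1 mi): east 34.1 sin 350° = -5.92, north 34.1 cos 350° = 33.58
Leg 3 (281°, 33.6 mi): east 33.6 sin 281° = -32.98, north 33.6 cos 281° = 6.41
Net north component: 30.79 mi.

30.8 mi north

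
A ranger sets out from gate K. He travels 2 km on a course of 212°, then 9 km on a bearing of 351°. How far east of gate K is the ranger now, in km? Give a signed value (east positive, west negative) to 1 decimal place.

Leg 1 (212°, 2 km): east 2 sin 212° = -1.06, north 2 cos 212° = -1.70
Leg 2 (351°, 9 km): east 9 sin 351° = -1.41, north 9 cos 351° = 8.89
Net east component: -2.47 km.

-2.5 km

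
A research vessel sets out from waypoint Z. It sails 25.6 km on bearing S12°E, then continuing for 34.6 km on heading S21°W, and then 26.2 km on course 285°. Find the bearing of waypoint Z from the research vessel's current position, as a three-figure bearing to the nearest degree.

Leg 1 (S12°E, 25.6 km): east 25.6 sin 168° = 5.32, north 25.6 cos 168° = -25.04
Leg 2 (S21°W, 34.6 km): east 34.6 sin 201° = -12.40, north 34.6 cos 201° = -32.30
Leg 3 (285°, 26.2 km): east 26.2 sin 285° = -25.31, north 26.2 cos 285° = 6.78
Net displacement: -32.38 east, -50.56 north. Direction back to start is (32.38, 50.56): bearing = atan2(32.38, 50.56) mod 360° = 32.64° ≈ 033°.

033°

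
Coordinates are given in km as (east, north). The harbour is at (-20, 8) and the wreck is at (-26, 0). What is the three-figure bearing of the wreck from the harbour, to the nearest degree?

217°

Δeast = -26 − -20 = -6.00; Δnorth = 0 − 8 = -8.00.
Bearing = atan2(Δeast, Δnorth) mod 360° = 216.87° ≈ 217°.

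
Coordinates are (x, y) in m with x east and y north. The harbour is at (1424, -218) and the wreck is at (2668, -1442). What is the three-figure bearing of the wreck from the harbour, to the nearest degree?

Δeast = 2668 − 1424 = 1244.00; Δnorth = -1442 − -218 = -1224.00.
Bearing = atan2(Δeast, Δnorth) mod 360° = 134.54° ≈ 135°.

135°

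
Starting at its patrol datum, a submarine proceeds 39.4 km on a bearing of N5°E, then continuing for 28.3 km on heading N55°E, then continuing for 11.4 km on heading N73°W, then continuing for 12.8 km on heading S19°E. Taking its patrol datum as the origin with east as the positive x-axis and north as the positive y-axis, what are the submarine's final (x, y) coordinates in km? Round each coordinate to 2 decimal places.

Leg 1 (N5°E, 39.4 km): east 39.4 sin 5° = 3.43, north 39.4 cos 5° = 39.25
Leg 2 (N55°E, 28.3 km): east 28.3 sin 55° = 23.18, north 28.3 cos 55° = 16.23
Leg 3 (N73°W, 11.4 km): east 11.4 sin 287° = -10.90, north 11.4 cos 287° = 3.33
Leg 4 (S19°E, 12.8 km): east 12.8 sin 161° = 4.17, north 12.8 cos 161° = -12.10
Summing: 19.88 km east, 46.71 km north → (19.88, 46.71).

(19.88, 46.71)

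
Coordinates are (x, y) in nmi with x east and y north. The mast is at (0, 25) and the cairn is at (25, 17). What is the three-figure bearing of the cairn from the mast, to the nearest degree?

Δeast = 25 − 0 = 25.00; Δnorth = 17 − 25 = -8.00.
Bearing = atan2(Δeast, Δnorth) mod 360° = 107.74° ≈ 108°.

108°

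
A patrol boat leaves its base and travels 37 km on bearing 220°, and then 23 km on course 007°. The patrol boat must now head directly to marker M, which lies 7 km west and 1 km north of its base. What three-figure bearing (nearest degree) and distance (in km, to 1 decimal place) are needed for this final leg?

065°, 15.4 km

Leg 1 (220°, 37 km): east 37 sin 220° = -23.78, north 37 cos 220° = -28.34
Leg 2 (007°, 23 km): east 23 sin 7° = 2.80, north 23 cos 7° = 22.83
Current position: (-20.98, -5.52). Target: (-7, 1). Remaining: Δeast = 13.98, Δnorth = 6.52.
Bearing = atan2(13.98, 6.52) mod 360° = 65.01°; distance = √((13.98)² + (6.52)²) = 15.424 km.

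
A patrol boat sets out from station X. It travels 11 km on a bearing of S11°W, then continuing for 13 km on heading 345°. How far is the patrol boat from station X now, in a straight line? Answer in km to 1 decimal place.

Leg 1 (S11°W, 11 km): east 11 sin 191° = -2.10, north 11 cos 191° = -10.80
Leg 2 (345°, 13 km): east 13 sin 345° = -3.36, north 13 cos 345° = 12.56
Net: -5.46 east, 1.76 north. Distance = √((-5.46)² + (1.76)²) = 5.740 km.

5.7 km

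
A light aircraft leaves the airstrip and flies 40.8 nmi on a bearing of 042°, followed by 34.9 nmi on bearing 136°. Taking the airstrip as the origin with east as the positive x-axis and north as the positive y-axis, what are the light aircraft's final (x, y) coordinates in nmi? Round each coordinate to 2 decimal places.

(51.54, 5.22)

Leg 1 (042°, 40.8 nmi): east 40.8 sin 42° = 27.30, north 40.8 cos 42° = 30.32
Leg 2 (136°, 34.9 nmi): east 34.9 sin 136° = 24.24, north 34.9 cos 136° = -25.10
Summing: 51.54 nmi east, 5.22 nmi north → (51.54, 5.22).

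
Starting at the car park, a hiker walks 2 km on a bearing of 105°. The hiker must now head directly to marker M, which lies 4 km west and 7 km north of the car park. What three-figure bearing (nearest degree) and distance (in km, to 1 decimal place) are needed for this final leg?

Leg 1 (105°, 2 km): east 2 sin 105° = 1.93, north 2 cos 105° = -0.52
Current position: (1.93, -0.52). Target: (-4, 7). Remaining: Δeast = -5.93, Δnorth = 7.52.
Bearing = atan2(-5.93, 7.52) mod 360° = 321.72°; distance = √((-5.93)² + (7.52)²) = 9.576 km.

322°, 9.6 km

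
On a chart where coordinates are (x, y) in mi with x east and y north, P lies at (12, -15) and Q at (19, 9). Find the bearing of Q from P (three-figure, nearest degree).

016°

Δeast = 19 − 12 = 7.00; Δnorth = 9 − -15 = 24.00.
Bearing = atan2(Δeast, Δnorth) mod 360° = 16.26° ≈ 016°.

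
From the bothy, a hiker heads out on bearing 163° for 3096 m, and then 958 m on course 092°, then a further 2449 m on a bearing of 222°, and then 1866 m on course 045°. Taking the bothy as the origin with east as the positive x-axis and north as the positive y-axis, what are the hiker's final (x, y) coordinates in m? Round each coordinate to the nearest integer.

Leg 1 (163°, 3096 m): east 3096 sin 163° = 905.18, north 3096 cos 163° = -2960.72
Leg 2 (092°, 958 m): east 958 sin 92° = 957.42, north 958 cos 92° = -33.43
Leg 3 (222°, 2449 m): east 2449 sin 222° = -1638.70, north 2449 cos 222° = -1819.96
Leg 4 (045°, 1866 m): east 1866 sin 45° = 1319.46, north 1866 cos 45° = 1319.46
Summing: 1543.36 m east, -3494.65 m north → (1543, -3495).

(1543, -3495)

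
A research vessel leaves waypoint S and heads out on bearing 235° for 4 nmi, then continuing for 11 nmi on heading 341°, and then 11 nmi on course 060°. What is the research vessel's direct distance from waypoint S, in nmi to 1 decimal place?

Leg 1 (235°, 4 nmi): east 4 sin 235° = -3.28, north 4 cos 235° = -2.29
Leg 2 (341°, 11 nmi): east 11 sin 341° = -3.58, north 11 cos 341° = 10.40
Leg 3 (060°, 11 nmi): east 11 sin 60° = 9.53, north 11 cos 60° = 5.50
Net: 2.67 east, 13.61 north. Distance = √((2.67)² + (13.61)²) = 13.866 nmi.

13.9 nmi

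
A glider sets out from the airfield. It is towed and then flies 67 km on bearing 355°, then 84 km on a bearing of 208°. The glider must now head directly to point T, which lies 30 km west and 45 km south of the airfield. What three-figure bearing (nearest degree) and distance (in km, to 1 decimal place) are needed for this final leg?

Leg 1 (355°, 67 km): east 67 sin 355° = -5.84, north 67 cos 355° = 66.75
Leg 2 (208°, 84 km): east 84 sin 208° = -39.44, north 84 cos 208° = -74.17
Current position: (-45.28, -7.42). Target: (-30, -45). Remaining: Δeast = 15.28, Δnorth = -37.58.
Bearing = atan2(15.28, -37.58) mod 360° = 157.88°; distance = √((15.28)² + (-37.58)²) = 40.563 km.

158°, 40.6 km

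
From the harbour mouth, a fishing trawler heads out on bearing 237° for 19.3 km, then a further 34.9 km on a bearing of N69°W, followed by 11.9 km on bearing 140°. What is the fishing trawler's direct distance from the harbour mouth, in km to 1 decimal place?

41.7 km

Leg 1 (237°, 19.3 km): east 19.3 sin 237° = -16.19, north 19.3 cos 237° = -10.51
Leg 2 (N69°W, 34.9 km): east 34.9 sin 291° = -32.58, north 34.9 cos 291° = 12.51
Leg 3 (140°, 11.9 km): east 11.9 sin 140° = 7.65, north 11.9 cos 140° = -9.12
Net: -41.12 east, -7.12 north. Distance = √((-41.12)² + (-7.12)²) = 41.731 km.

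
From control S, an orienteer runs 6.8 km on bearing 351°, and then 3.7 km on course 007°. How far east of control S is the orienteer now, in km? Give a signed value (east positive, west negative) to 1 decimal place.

-0.6 km

Leg 1 (351°, 6.8 km): east 6.8 sin 351° = -1.06, north 6.8 cos 351° = 6.72
Leg 2 (007°, 3.7 km): east 3.7 sin 7° = 0.45, north 3.7 cos 7° = 3.67
Net east component: -0.61 km.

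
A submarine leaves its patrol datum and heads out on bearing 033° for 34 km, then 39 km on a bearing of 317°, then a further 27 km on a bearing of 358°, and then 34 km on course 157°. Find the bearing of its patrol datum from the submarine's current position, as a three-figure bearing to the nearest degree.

Leg 1 (033°, 34 km): east 34 sin 33° = 18.52, north 34 cos 33° = 28.51
Leg 2 (317°, 39 km): east 39 sin 317° = -26.60, north 39 cos 317° = 28.52
Leg 3 (358°, 27 km): east 27 sin 358° = -0.94, north 27 cos 358° = 26.98
Leg 4 (157°, 34 km): east 34 sin 157° = 13.28, north 34 cos 157° = -31.30
Net displacement: 4.26 east, 52.72 north. Direction back to start is (-4.26, -52.72): bearing = atan2(-4.26, -52.72) mod 360° = 184.62° ≈ 185°.

185°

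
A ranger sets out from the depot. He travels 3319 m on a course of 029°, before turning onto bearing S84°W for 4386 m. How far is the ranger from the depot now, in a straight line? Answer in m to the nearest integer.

Leg 1 (029°, 3319 m): east 3319 sin 29° = 1609.08, north 3319 cos 29° = 2902.86
Leg 2 (S84°W, 4386 m): east 4386 sin 264° = -4361.97, north 4386 cos 264° = -458.46
Net: -2752.89 east, 2444.40 north. Distance = √((-2752.89)² + (2444.40)²) = 3681.508 m.

3682 m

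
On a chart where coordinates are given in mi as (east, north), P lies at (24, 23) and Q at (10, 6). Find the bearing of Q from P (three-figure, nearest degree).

219°

Δeast = 10 − 24 = -14.00; Δnorth = 6 − 23 = -17.00.
Bearing = atan2(Δeast, Δnorth) mod 360° = 219.47° ≈ 219°.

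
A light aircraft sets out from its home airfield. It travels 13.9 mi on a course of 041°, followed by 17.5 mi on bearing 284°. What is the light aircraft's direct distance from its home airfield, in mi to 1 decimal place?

16.7 mi

Leg 1 (041°, 13.9 mi): east 13.9 sin 41° = 9.12, north 13.9 cos 41° = 10.49
Leg 2 (284°, 17.5 mi): east 17.5 sin 284° = -16.98, north 17.5 cos 284° = 4.23
Net: -7.86 east, 14.72 north. Distance = √((-7.86)² + (14.72)²) = 16.691 mi.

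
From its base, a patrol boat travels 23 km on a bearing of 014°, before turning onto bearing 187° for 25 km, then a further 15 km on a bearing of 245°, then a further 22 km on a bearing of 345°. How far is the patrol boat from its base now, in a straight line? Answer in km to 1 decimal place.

20.9 km

Leg 1 (014°, 23 km): east 23 sin 14° = 5.56, north 23 cos 14° = 22.32
Leg 2 (187°, 25 km): east 25 sin 187° = -3.05, north 25 cos 187° = -24.81
Leg 3 (245°, 15 km): east 15 sin 245° = -13.59, north 15 cos 245° = -6.34
Leg 4 (345°, 22 km): east 22 sin 345° = -5.69, north 22 cos 345° = 21.25
Net: -16.77 east, 12.41 north. Distance = √((-16.77)² + (12.41)²) = 20.866 km.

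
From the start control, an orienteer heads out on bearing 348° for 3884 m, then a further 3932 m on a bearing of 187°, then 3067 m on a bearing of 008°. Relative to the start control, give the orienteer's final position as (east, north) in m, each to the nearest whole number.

(-860, 2934)

Leg 1 (348°, 3884 m): east 3884 sin 348° = -807.53, north 3884 cos 348° = 3799.13
Leg 2 (187°, 3932 m): east 3932 sin 187° = -479.19, north 3932 cos 187° = -3902.69
Leg 3 (008°, 3067 m): east 3067 sin 8° = 426.84, north 3067 cos 8° = 3037.15
Summing: -859.88 m east, 2933.59 m north → (-860, 2934).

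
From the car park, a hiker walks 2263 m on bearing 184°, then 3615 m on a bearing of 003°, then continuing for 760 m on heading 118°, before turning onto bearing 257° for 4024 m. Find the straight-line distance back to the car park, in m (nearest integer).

Leg 1 (184°, 2263 m): east 2263 sin 184° = -157.86, north 2263 cos 184° = -2257.49
Leg 2 (003°, 3615 m): east 3615 sin 3° = 189.19, north 3615 cos 3° = 3610.05
Leg 3 (118°, 760 m): east 760 sin 118° = 671.04, north 760 cos 118° = -356.80
Leg 4 (257°, 4024 m): east 4024 sin 257° = -3920.87, north 4024 cos 257° = -905.20
Net: -3218.49 east, 90.56 north. Distance = √((-3218.49)² + (90.56)²) = 3219.763 m.

3220 m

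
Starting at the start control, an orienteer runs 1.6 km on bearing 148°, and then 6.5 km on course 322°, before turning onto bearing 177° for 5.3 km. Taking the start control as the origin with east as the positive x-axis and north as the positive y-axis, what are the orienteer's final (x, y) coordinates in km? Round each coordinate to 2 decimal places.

Leg 1 (148°, 1.6 km): east 1.6 sin 148° = 0.85, north 1.6 cos 148° = -1.36
Leg 2 (322°, 6.5 km): east 6.5 sin 322° = -4.00, north 6.5 cos 322° = 5.12
Leg 3 (177°, 5.3 km): east 5.3 sin 177° = 0.28, north 5.3 cos 177° = -5.29
Summing: -2.88 km east, -1.53 km north → (-2.88, -1.53).

(-2.88, -1.53)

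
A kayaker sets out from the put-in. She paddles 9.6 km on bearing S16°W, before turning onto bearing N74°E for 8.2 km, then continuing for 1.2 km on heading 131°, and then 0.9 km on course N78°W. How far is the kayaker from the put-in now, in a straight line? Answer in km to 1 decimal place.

9.2 km

Leg 1 (S16°W, 9.6 km): east 9.6 sin 196° = -2.65, north 9.6 cos 196° = -9.23
Leg 2 (N74°E, 8.2 km): east 8.2 sin 74° = 7.88, north 8.2 cos 74° = 2.26
Leg 3 (131°, 1.2 km): east 1.2 sin 131° = 0.91, north 1.2 cos 131° = -0.79
Leg 4 (N78°W, 0.9 km): east 0.9 sin 282° = -0.88, north 0.9 cos 282° = 0.19
Net: 5.26 east, -7.57 north. Distance = √((5.26)² + (-7.57)²) = 9.217 km.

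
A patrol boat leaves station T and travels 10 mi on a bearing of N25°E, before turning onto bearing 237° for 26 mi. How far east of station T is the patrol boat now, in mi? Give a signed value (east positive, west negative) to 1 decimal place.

-17.6 mi

Leg 1 (N25°E, 10 mi): east 10 sin 25° = 4.23, north 10 cos 25° = 9.06
Leg 2 (237°, 26 mi): east 26 sin 237° = -21.81, north 26 cos 237° = -14.16
Net east component: -17.58 mi.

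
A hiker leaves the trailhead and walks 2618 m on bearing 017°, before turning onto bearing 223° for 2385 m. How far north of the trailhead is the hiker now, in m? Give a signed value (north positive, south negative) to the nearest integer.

Leg 1 (017°, 2618 m): east 2618 sin 17° = 765.43, north 2618 cos 17° = 2503.61
Leg 2 (223°, 2385 m): east 2385 sin 223° = -1626.57, north 2385 cos 223° = -1744.28
Net north component: 759.33 m.

759 m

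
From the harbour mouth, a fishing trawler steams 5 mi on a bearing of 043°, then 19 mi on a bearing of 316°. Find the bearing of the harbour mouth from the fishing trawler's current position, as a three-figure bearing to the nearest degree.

Leg 1 (043°, 5 mi): east 5 sin 43° = 3.41, north 5 cos 43° = 3.66
Leg 2 (316°, 19 mi): east 19 sin 316° = -13.20, north 19 cos 316° = 13.67
Net displacement: -9.79 east, 17.32 north. Direction back to start is (9.79, -17.32): bearing = atan2(9.79, -17.32) mod 360° = 150.53° ≈ 151°.

151°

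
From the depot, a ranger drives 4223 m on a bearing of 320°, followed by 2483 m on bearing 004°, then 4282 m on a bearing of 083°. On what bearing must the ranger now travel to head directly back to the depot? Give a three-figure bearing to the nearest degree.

195°

Leg 1 (320°, 4223 m): east 4223 sin 320° = -2714.49, north 4223 cos 320° = 3235.01
Leg 2 (004°, 2483 m): east 2483 sin 4° = 173.21, north 2483 cos 4° = 2476.95
Leg 3 (083°, 4282 m): east 4282 sin 83° = 4250.08, north 4282 cos 83° = 521.84
Net displacement: 1708.80 east, 6233.80 north. Direction back to start is (-1708.80, -6233.80): bearing = atan2(-1708.80, -6233.80) mod 360° = 195.33° ≈ 195°.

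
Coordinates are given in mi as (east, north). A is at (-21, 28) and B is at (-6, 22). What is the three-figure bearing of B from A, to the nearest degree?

112°

Δeast = -6 − -21 = 15.00; Δnorth = 22 − 28 = -6.00.
Bearing = atan2(Δeast, Δnorth) mod 360° = 111.80° ≈ 112°.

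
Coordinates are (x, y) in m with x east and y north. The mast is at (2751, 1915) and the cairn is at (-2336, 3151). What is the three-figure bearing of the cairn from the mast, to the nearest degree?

284°

Δeast = -2336 − 2751 = -5087.00; Δnorth = 3151 − 1915 = 1236.00.
Bearing = atan2(Δeast, Δnorth) mod 360° = 283.66° ≈ 284°.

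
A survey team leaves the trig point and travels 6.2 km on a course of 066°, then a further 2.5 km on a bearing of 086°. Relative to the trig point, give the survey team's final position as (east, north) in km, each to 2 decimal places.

Leg 1 (066°, 6.2 km): east 6.2 sin 66° = 5.66, north 6.2 cos 66° = 2.52
Leg 2 (086°, 2.5 km): east 2.5 sin 86° = 2.49, north 2.5 cos 86° = 0.17
Summing: 8.16 km east, 2.70 km north → (8.16, 2.70).

(8.16, 2.70)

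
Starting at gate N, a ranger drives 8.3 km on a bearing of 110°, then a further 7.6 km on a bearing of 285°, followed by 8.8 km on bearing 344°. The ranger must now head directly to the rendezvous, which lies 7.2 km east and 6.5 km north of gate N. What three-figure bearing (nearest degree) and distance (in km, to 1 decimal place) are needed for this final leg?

Leg 1 (110°, 8.3 km): east 8.3 sin 110° = 7.80, north 8.3 cos 110° = -2.84
Leg 2 (285°, 7.6 km): east 7.6 sin 285° = -7.34, north 7.6 cos 285° = 1.97
Leg 3 (344°, 8.8 km): east 8.8 sin 344° = -2.43, north 8.8 cos 344° = 8.46
Current position: (-1.97, 7.59). Target: (7.2, 6.5). Remaining: Δeast = 9.17, Δnorth = -1.09.
Bearing = atan2(9.17, -1.09) mod 360° = 96.76°; distance = √((9.17)² + (-1.09)²) = 9.231 km.

097°, 9.2 km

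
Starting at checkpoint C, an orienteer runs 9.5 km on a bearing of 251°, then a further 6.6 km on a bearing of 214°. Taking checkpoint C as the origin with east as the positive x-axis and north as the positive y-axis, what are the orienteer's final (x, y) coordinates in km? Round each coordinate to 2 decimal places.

Leg 1 (251°, 9.5 km): east 9.5 sin 251° = -8.98, north 9.5 cos 251° = -3.09
Leg 2 (214°, 6.6 km): east 6.6 sin 214° = -3.69, north 6.6 cos 214° = -5.47
Summing: -12.67 km east, -8.56 km north → (-12.67, -8.56).

(-12.67, -8.56)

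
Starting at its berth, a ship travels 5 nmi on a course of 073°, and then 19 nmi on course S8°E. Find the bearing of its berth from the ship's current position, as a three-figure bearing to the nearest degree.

Leg 1 (073°, 5 nmi): east 5 sin 73° = 4.78, north 5 cos 73° = 1.46
Leg 2 (S8°E, 19 nmi): east 19 sin 172° = 2.64, north 19 cos 172° = -18.82
Net displacement: 7.43 east, -17.35 north. Direction back to start is (-7.43, 17.35): bearing = atan2(-7.43, 17.35) mod 360° = 336.83° ≈ 337°.

337°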